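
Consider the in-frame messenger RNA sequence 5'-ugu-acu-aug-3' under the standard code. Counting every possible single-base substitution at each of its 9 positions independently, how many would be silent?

Codon 1 (UGU, Cys): 1 synonymous substitution.
Codon 2 (ACU, Thr): 3 synonymous substitutions.
Codon 3 (AUG, Met): 0 synonymous substitutions.
Total: 1 + 3 + 0 = 4.

4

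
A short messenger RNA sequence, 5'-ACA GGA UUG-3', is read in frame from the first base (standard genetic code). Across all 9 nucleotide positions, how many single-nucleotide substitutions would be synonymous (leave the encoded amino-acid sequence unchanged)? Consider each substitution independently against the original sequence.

Codon 1 (ACA, Thr): 3 synonymous substitutions.
Codon 2 (GGA, Gly): 3 synonymous substitutions.
Codon 3 (UUG, Leu): 2 synonymous substitutions.
Total: 3 + 3 + 2 = 8.

8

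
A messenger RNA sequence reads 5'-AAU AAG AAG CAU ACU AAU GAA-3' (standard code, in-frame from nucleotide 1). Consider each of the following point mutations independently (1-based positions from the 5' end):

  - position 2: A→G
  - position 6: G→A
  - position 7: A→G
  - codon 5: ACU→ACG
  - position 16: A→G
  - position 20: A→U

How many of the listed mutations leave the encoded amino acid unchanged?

2

Codon 1: AAU (Asn) → AGU (Ser) — missense.
Codon 2: AAG (Lys) → AAA (Lys) — synonymous.
Codon 3: AAG (Lys) → GAG (Glu) — missense.
Codon 5: ACU (Thr) → ACG (Thr) — synonymous.
Codon 6: AAU (Asn) → GAU (Asp) — missense.
Codon 7: GAA (Glu) → GUA (Val) — missense.
Synonymous: 2 of 6.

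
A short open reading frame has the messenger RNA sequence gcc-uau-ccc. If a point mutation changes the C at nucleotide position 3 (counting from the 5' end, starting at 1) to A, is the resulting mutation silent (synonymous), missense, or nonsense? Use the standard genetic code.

silent

Position 3 falls in codon 1: GCC → Ala.
After the substitution the codon is GCA → Ala.
Both encode Ala, so the change is synonymous.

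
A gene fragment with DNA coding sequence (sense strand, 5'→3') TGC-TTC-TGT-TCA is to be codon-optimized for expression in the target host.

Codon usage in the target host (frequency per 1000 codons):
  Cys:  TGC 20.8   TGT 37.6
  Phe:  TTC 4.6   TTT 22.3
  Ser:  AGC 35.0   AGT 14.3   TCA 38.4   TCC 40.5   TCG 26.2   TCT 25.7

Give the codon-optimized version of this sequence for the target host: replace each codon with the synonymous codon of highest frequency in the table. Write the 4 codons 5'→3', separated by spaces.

Codon 1 (Cys): best is TGT at 37.6.
Codon 2 (Phe): best is TTT at 22.3.
Codon 3 (Cys): best is TGT at 37.6.
Codon 4 (Ser): best is TCC at 40.5.

TGT TTT TGT TCC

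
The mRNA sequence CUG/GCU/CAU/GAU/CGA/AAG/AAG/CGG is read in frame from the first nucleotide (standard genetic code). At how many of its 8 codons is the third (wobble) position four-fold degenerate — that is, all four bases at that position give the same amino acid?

Codon 1 CUG (Leu): third position 4-fold.
Codon 2 GCU (Ala): third position 4-fold.
Codon 3 CAU (His): third position 2-fold.
Codon 4 GAU (Asp): third position 2-fold.
Codon 5 CGA (Arg): third position 4-fold.
Codon 6 AAG (Lys): third position 2-fold.
Codon 7 AAG (Lys): third position 2-fold.
Codon 8 CGG (Arg): third position 4-fold.
Four-fold degenerate third positions: 4.

4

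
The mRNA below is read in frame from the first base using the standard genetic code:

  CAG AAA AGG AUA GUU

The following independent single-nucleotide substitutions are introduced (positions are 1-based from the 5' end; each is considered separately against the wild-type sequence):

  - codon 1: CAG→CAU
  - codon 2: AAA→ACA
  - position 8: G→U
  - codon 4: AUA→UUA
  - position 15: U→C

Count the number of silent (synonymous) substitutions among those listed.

Codon 1: CAG (Gln) → CAU (His) — missense.
Codon 2: AAA (Lys) → ACA (Thr) — missense.
Codon 3: AGG (Arg) → AUG (Met) — missense.
Codon 4: AUA (Ile) → UUA (Leu) — missense.
Codon 5: GUU (Val) → GUC (Val) — synonymous.
Synonymous: 1 of 5.

1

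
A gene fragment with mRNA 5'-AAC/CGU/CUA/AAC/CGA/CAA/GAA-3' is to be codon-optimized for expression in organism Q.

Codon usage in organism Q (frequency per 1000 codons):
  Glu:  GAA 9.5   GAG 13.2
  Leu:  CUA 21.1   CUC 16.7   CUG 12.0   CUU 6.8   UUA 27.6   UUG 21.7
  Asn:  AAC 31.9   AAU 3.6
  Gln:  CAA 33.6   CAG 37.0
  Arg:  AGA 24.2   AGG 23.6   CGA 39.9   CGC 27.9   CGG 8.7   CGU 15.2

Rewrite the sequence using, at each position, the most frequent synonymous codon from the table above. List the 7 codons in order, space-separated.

AAC CGA UUA AAC CGA CAG GAG

Codon 1 (Asn): best is AAC at 31.9.
Codon 2 (Arg): best is CGA at 39.9.
Codon 3 (Leu): best is UUA at 27.6.
Codon 4 (Asn): best is AAC at 31.9.
Codon 5 (Arg): best is CGA at 39.9.
Codon 6 (Gln): best is CAG at 37.0.
Codon 7 (Glu): best is GAG at 13.2.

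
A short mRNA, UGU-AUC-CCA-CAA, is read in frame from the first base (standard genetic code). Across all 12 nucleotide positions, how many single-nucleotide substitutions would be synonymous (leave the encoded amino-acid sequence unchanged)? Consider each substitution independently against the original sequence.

Codon 1 (UGU, Cys): 1 synonymous substitution.
Codon 2 (AUC, Ile): 2 synonymous substitutions.
Codon 3 (CCA, Pro): 3 synonymous substitutions.
Codon 4 (CAA, Gln): 1 synonymous substitution.
Total: 1 + 2 + 3 + 1 = 7.

7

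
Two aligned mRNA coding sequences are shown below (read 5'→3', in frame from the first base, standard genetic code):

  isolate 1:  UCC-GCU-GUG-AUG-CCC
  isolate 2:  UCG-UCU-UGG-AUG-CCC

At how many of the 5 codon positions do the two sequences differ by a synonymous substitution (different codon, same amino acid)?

Codon 1: UCC Ser / UCG Ser — synonymous.
Codon 2: GCU Ala / UCU Ser — nonsynonymous.
Codon 3: GUG Val / UGG Trp — nonsynonymous.
Codon 4: AUG Met / AUG Met — identical.
Codon 5: CCC Pro / CCC Pro — identical.
Synonymous differences: 1.

1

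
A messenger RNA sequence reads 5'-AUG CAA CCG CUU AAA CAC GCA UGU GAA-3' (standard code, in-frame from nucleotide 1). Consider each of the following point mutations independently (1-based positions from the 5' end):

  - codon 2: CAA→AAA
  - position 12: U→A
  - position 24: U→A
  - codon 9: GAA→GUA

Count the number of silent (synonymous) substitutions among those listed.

Codon 2: CAA (Gln) → AAA (Lys) — missense.
Codon 4: CUU (Leu) → CUA (Leu) — synonymous.
Codon 8: UGU (Cys) → UGA (Stop) — nonsense.
Codon 9: GAA (Glu) → GUA (Val) — missense.
Synonymous: 1 of 4.

1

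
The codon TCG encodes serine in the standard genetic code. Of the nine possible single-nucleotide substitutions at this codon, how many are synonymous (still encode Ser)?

3

Position 1: none → 0 synonymous.
Position 2: none → 0 synonymous.
Position 3: TCT, TCC, TCA → 3 synonymous.
Total: 0 + 0 + 3 = 3.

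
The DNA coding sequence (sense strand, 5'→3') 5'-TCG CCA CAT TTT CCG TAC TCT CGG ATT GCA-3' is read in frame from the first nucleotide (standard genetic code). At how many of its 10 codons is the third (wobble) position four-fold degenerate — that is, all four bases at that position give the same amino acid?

6

Codon 1 TCG (Ser): third position 4-fold.
Codon 2 CCA (Pro): third position 4-fold.
Codon 3 CAT (His): third position 2-fold.
Codon 4 TTT (Phe): third position 2-fold.
Codon 5 CCG (Pro): third position 4-fold.
Codon 6 TAC (Tyr): third position 2-fold.
Codon 7 TCT (Ser): third position 4-fold.
Codon 8 CGG (Arg): third position 4-fold.
Codon 9 ATT (Ile): third position 3-fold.
Codon 10 GCA (Ala): third position 4-fold.
Four-fold degenerate third positions: 6.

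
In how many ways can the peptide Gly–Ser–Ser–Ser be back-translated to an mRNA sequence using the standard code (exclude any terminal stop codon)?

Gly: 4 codons.
Ser: 6 codons.
Ser: 6 codons.
Ser: 6 codons.
4 × 6 × 6 × 6 = 864.

864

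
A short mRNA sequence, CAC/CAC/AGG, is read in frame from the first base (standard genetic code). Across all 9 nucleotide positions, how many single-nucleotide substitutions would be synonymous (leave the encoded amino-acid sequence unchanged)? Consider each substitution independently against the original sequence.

4

Codon 1 (CAC, His): 1 synonymous substitution.
Codon 2 (CAC, His): 1 synonymous substitution.
Codon 3 (AGG, Arg): 2 synonymous substitutions.
Total: 1 + 1 + 2 = 4.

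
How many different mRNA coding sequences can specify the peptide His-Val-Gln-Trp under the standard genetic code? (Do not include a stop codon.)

16

His: 2 codons.
Val: 4 codons.
Gln: 2 codons.
Trp: 1 codon.
2 × 4 × 2 × 1 = 16.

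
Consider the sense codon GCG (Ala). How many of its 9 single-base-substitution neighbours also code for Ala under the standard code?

3

Position 1: none → 0 synonymous.
Position 2: none → 0 synonymous.
Position 3: GCT, GCC, GCA → 3 synonymous.
Total: 0 + 0 + 3 = 3.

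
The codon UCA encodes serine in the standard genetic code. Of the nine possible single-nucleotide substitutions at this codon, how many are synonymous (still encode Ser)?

3

Position 1: none → 0 synonymous.
Position 2: none → 0 synonymous.
Position 3: UCU, UCC, UCG → 3 synonymous.
Total: 0 + 0 + 3 = 3.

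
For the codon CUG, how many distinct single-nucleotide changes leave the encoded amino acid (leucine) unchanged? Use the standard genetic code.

4

Position 1: UUG → 1 synonymous.
Position 2: none → 0 synonymous.
Position 3: CUU, CUC, CUA → 3 synonymous.
Total: 1 + 0 + 3 = 4.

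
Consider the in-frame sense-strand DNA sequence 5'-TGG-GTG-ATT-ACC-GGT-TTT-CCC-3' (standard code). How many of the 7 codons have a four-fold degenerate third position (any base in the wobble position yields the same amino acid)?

Codon 1 TGG (Trp): third position 1-fold.
Codon 2 GTG (Val): third position 4-fold.
Codon 3 ATT (Ile): third position 3-fold.
Codon 4 ACC (Thr): third position 4-fold.
Codon 5 GGT (Gly): third position 4-fold.
Codon 6 TTT (Phe): third position 2-fold.
Codon 7 CCC (Pro): third position 4-fold.
Four-fold degenerate third positions: 4.

4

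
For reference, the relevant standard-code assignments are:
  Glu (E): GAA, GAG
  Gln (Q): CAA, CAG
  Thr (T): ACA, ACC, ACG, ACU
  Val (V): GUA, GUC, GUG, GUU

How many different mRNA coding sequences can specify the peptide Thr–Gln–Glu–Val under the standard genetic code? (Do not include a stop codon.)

Thr: 4 codons.
Gln: 2 codons.
Glu: 2 codons.
Val: 4 codons.
4 × 2 × 2 × 4 = 64.

64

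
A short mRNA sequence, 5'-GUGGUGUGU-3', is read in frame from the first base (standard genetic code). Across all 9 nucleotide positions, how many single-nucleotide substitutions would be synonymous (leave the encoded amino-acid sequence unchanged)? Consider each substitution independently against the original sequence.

Codon 1 (GUG, Val): 3 synonymous substitutions.
Codon 2 (GUG, Val): 3 synonymous substitutions.
Codon 3 (UGU, Cys): 1 synonymous substitution.
Total: 3 + 3 + 1 = 7.

7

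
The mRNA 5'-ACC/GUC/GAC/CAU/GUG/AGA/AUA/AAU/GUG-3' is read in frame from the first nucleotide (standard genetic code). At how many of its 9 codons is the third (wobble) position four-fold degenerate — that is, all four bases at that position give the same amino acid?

4

Codon 1 ACC (Thr): third position 4-fold.
Codon 2 GUC (Val): third position 4-fold.
Codon 3 GAC (Asp): third position 2-fold.
Codon 4 CAU (His): third position 2-fold.
Codon 5 GUG (Val): third position 4-fold.
Codon 6 AGA (Arg): third position 2-fold.
Codon 7 AUA (Ile): third position 3-fold.
Codon 8 AAU (Asn): third position 2-fold.
Codon 9 GUG (Val): third position 4-fold.
Four-fold degenerate third positions: 4.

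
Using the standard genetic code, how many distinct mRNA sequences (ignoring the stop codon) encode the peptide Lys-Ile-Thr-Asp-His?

Lys: 2 codons.
Ile: 3 codons.
Thr: 4 codons.
Asp: 2 codons.
His: 2 codons.
2 × 3 × 4 × 2 × 2 = 96.

96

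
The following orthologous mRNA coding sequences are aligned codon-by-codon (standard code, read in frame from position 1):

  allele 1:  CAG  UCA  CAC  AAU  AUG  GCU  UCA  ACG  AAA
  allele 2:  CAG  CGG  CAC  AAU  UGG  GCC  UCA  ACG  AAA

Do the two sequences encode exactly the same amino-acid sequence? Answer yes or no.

no

Codon 1: CAG Gln / CAG Gln — identical.
Codon 2: UCA Ser / CGG Arg — nonsynonymous.
Codon 3: CAC His / CAC His — identical.
Codon 4: AAU Asn / AAU Asn — identical.
Codon 5: AUG Met / UGG Trp — nonsynonymous.
Codon 6: GCU Ala / GCC Ala — synonymous.
Codon 7: UCA Ser / UCA Ser — identical.
Codon 8: ACG Thr / ACG Thr — identical.
Codon 9: AAA Lys / AAA Lys — identical.
Nonsynonymous differences: 2 → different protein.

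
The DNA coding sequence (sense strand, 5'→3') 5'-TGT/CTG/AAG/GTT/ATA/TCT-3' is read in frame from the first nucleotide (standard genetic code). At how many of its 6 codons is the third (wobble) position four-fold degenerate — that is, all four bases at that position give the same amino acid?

Codon 1 TGT (Cys): third position 2-fold.
Codon 2 CTG (Leu): third position 4-fold.
Codon 3 AAG (Lys): third position 2-fold.
Codon 4 GTT (Val): third position 4-fold.
Codon 5 ATA (Ile): third position 3-fold.
Codon 6 TCT (Ser): third position 4-fold.
Four-fold degenerate third positions: 3.

3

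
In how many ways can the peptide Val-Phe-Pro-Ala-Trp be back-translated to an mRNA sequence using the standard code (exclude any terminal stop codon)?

Val: 4 codons.
Phe: 2 codons.
Pro: 4 codons.
Ala: 4 codons.
Trp: 1 codon.
4 × 2 × 4 × 4 × 1 = 128.

128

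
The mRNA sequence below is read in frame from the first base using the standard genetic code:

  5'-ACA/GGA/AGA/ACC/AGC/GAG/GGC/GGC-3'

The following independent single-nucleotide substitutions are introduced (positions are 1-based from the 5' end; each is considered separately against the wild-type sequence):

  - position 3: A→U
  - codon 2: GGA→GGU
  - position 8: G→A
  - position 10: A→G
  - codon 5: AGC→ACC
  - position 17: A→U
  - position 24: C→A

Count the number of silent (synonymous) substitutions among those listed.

3

Codon 1: ACA (Thr) → ACU (Thr) — synonymous.
Codon 2: GGA (Gly) → GGU (Gly) — synonymous.
Codon 3: AGA (Arg) → AAA (Lys) — missense.
Codon 4: ACC (Thr) → GCC (Ala) — missense.
Codon 5: AGC (Ser) → ACC (Thr) — missense.
Codon 6: GAG (Glu) → GUG (Val) — missense.
Codon 8: GGC (Gly) → GGA (Gly) — synonymous.
Synonymous: 3 of 7.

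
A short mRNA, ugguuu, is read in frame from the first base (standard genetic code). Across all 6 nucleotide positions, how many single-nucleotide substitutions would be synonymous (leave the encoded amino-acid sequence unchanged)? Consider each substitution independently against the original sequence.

Codon 1 (UGG, Trp): 0 synonymous substitutions.
Codon 2 (UUU, Phe): 1 synonymous substitution.
Total: 0 + 1 = 1.

1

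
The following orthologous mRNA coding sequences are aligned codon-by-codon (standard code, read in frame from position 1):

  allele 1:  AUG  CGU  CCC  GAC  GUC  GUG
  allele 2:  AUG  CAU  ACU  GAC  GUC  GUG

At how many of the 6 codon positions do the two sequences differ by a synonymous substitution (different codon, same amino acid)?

Codon 1: AUG Met / AUG Met — identical.
Codon 2: CGU Arg / CAU His — nonsynonymous.
Codon 3: CCC Pro / ACU Thr — nonsynonymous.
Codon 4: GAC Asp / GAC Asp — identical.
Codon 5: GUC Val / GUC Val — identical.
Codon 6: GUG Val / GUG Val — identical.
Synonymous differences: 0.

0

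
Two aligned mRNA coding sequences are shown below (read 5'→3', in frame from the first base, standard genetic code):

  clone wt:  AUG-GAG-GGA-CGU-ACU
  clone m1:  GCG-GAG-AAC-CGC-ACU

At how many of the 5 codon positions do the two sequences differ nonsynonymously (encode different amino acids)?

2

Codon 1: AUG Met / GCG Ala — nonsynonymous.
Codon 2: GAG Glu / GAG Glu — identical.
Codon 3: GGA Gly / AAC Asn — nonsynonymous.
Codon 4: CGU Arg / CGC Arg — synonymous.
Codon 5: ACU Thr / ACU Thr — identical.
Nonsynonymous differences: 2.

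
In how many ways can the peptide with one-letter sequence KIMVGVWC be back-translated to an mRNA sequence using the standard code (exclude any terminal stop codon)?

768

Lys: 2 codons.
Ile: 3 codons.
Met: 1 codon.
Val: 4 codons.
Gly: 4 codons.
Val: 4 codons.
Trp: 1 codon.
Cys: 2 codons.
2 × 3 × 1 × 4 × 4 × 4 × 1 × 2 = 768.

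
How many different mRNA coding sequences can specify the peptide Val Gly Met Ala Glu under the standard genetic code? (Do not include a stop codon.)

128

Val: 4 codons.
Gly: 4 codons.
Met: 1 codon.
Ala: 4 codons.
Glu: 2 codons.
4 × 4 × 1 × 4 × 2 = 128.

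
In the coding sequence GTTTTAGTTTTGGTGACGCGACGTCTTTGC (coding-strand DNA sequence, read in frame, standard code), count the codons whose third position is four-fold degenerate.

7

Codon 1 GTT (Val): third position 4-fold.
Codon 2 TTA (Leu): third position 2-fold.
Codon 3 GTT (Val): third position 4-fold.
Codon 4 TTG (Leu): third position 2-fold.
Codon 5 GTG (Val): third position 4-fold.
Codon 6 ACG (Thr): third position 4-fold.
Codon 7 CGA (Arg): third position 4-fold.
Codon 8 CGT (Arg): third position 4-fold.
Codon 9 CTT (Leu): third position 4-fold.
Codon 10 TGC (Cys): third position 2-fold.
Four-fold degenerate third positions: 7.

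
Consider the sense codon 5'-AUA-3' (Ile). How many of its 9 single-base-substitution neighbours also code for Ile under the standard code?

Position 1: none → 0 synonymous.
Position 2: none → 0 synonymous.
Position 3: AUU, AUC → 2 synonymous.
Total: 0 + 0 + 2 = 2.

2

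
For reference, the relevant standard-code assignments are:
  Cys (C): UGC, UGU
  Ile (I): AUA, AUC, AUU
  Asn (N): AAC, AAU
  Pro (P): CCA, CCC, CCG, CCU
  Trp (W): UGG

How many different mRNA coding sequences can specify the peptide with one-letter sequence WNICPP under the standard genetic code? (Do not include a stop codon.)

Trp: 1 codon.
Asn: 2 codons.
Ile: 3 codons.
Cys: 2 codons.
Pro: 4 codons.
Pro: 4 codons.
1 × 2 × 3 × 2 × 4 × 4 = 192.

192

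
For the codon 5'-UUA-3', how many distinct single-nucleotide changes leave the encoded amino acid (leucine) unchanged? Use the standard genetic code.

Position 1: CUA → 1 synonymous.
Position 2: none → 0 synonymous.
Position 3: UUG → 1 synonymous.
Total: 1 + 0 + 1 = 2.

2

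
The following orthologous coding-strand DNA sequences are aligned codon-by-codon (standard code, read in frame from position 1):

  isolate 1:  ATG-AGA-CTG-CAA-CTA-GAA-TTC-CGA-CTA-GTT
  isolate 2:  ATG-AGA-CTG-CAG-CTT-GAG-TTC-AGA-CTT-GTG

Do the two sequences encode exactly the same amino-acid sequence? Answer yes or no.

yes

Codon 1: ATG Met / ATG Met — identical.
Codon 2: AGA Arg / AGA Arg — identical.
Codon 3: CTG Leu / CTG Leu — identical.
Codon 4: CAA Gln / CAG Gln — synonymous.
Codon 5: CTA Leu / CTT Leu — synonymous.
Codon 6: GAA Glu / GAG Glu — synonymous.
Codon 7: TTC Phe / TTC Phe — identical.
Codon 8: CGA Arg / AGA Arg — synonymous.
Codon 9: CTA Leu / CTT Leu — synonymous.
Codon 10: GTT Val / GTG Val — synonymous.
Nonsynonymous differences: 0 → same protein.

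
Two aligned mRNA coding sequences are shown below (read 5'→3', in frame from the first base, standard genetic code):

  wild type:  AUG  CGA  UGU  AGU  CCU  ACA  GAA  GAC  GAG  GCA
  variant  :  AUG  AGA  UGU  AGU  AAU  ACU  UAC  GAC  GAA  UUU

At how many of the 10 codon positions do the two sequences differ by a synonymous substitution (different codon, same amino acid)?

Codon 1: AUG Met / AUG Met — identical.
Codon 2: CGA Arg / AGA Arg — synonymous.
Codon 3: UGU Cys / UGU Cys — identical.
Codon 4: AGU Ser / AGU Ser — identical.
Codon 5: CCU Pro / AAU Asn — nonsynonymous.
Codon 6: ACA Thr / ACU Thr — synonymous.
Codon 7: GAA Glu / UAC Tyr — nonsynonymous.
Codon 8: GAC Asp / GAC Asp — identical.
Codon 9: GAG Glu / GAA Glu — synonymous.
Codon 10: GCA Ala / UUU Phe — nonsynonymous.
Synonymous differences: 3.

3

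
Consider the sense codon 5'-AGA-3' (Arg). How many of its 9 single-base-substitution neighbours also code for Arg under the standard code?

Position 1: CGA → 1 synonymous.
Position 2: none → 0 synonymous.
Position 3: AGG → 1 synonymous.
Total: 1 + 0 + 1 = 2.

2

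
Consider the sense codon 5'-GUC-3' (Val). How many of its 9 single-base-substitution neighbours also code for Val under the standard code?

Position 1: none → 0 synonymous.
Position 2: none → 0 synonymous.
Position 3: GUU, GUA, GUG → 3 synonymous.
Total: 0 + 0 + 3 = 3.

3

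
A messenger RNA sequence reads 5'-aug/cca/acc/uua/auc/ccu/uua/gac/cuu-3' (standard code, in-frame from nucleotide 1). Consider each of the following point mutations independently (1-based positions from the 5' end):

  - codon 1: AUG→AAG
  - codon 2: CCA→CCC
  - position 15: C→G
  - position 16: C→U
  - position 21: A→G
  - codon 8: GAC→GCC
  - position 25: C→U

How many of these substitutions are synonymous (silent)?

Codon 1: AUG (Met) → AAG (Lys) — missense.
Codon 2: CCA (Pro) → CCC (Pro) — synonymous.
Codon 5: AUC (Ile) → AUG (Met) — missense.
Codon 6: CCU (Pro) → UCU (Ser) — missense.
Codon 7: UUA (Leu) → UUG (Leu) — synonymous.
Codon 8: GAC (Asp) → GCC (Ala) — missense.
Codon 9: CUU (Leu) → UUU (Phe) — missense.
Synonymous: 2 of 7.

2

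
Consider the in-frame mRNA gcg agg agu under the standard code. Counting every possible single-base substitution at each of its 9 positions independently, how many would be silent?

6

Codon 1 (GCG, Ala): 3 synonymous substitutions.
Codon 2 (AGG, Arg): 2 synonymous substitutions.
Codon 3 (AGU, Ser): 1 synonymous substitution.
Total: 3 + 2 + 1 = 6.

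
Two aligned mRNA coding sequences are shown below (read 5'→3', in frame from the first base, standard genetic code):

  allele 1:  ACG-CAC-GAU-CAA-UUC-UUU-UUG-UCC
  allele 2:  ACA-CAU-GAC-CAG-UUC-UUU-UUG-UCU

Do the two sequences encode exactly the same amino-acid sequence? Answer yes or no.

yes

Codon 1: ACG Thr / ACA Thr — synonymous.
Codon 2: CAC His / CAU His — synonymous.
Codon 3: GAU Asp / GAC Asp — synonymous.
Codon 4: CAA Gln / CAG Gln — synonymous.
Codon 5: UUC Phe / UUC Phe — identical.
Codon 6: UUU Phe / UUU Phe — identical.
Codon 7: UUG Leu / UUG Leu — identical.
Codon 8: UCC Ser / UCU Ser — synonymous.
Nonsynonymous differences: 0 → same protein.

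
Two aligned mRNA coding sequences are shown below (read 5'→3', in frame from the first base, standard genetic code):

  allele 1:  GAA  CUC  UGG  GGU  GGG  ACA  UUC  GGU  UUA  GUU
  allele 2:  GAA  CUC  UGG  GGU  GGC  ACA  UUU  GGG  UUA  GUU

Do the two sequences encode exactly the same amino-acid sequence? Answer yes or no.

yes

Codon 1: GAA Glu / GAA Glu — identical.
Codon 2: CUC Leu / CUC Leu — identical.
Codon 3: UGG Trp / UGG Trp — identical.
Codon 4: GGU Gly / GGU Gly — identical.
Codon 5: GGG Gly / GGC Gly — synonymous.
Codon 6: ACA Thr / ACA Thr — identical.
Codon 7: UUC Phe / UUU Phe — synonymous.
Codon 8: GGU Gly / GGG Gly — synonymous.
Codon 9: UUA Leu / UUA Leu — identical.
Codon 10: GUU Val / GUU Val — identical.
Nonsynonymous differences: 0 → same protein.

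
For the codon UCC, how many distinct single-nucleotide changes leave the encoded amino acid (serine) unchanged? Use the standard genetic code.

3

Position 1: none → 0 synonymous.
Position 2: none → 0 synonymous.
Position 3: UCU, UCA, UCG → 3 synonymous.
Total: 0 + 0 + 3 = 3.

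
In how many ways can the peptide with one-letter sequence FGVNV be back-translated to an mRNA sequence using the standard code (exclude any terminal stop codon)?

256

Phe: 2 codons.
Gly: 4 codons.
Val: 4 codons.
Asn: 2 codons.
Val: 4 codons.
2 × 4 × 4 × 2 × 4 = 256.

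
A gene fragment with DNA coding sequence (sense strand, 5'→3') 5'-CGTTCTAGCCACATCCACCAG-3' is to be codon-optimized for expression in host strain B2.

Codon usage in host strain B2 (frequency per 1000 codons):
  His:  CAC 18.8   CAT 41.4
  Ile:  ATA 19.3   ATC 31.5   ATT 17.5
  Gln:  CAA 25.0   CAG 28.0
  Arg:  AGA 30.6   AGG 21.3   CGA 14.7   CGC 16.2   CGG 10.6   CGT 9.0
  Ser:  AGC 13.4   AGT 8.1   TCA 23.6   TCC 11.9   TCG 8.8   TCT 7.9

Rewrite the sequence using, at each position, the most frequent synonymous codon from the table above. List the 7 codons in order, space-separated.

Codon 1 (Arg): best is AGA at 30.6.
Codon 2 (Ser): best is TCA at 23.6.
Codon 3 (Ser): best is TCA at 23.6.
Codon 4 (His): best is CAT at 41.4.
Codon 5 (Ile): best is ATC at 31.5.
Codon 6 (His): best is CAT at 41.4.
Codon 7 (Gln): best is CAG at 28.0.

AGA TCA TCA CAT ATC CAT CAG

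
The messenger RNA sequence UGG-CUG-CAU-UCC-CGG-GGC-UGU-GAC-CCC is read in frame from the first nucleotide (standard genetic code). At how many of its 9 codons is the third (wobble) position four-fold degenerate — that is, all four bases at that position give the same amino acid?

5

Codon 1 UGG (Trp): third position 1-fold.
Codon 2 CUG (Leu): third position 4-fold.
Codon 3 CAU (His): third position 2-fold.
Codon 4 UCC (Ser): third position 4-fold.
Codon 5 CGG (Arg): third position 4-fold.
Codon 6 GGC (Gly): third position 4-fold.
Codon 7 UGU (Cys): third position 2-fold.
Codon 8 GAC (Asp): third position 2-fold.
Codon 9 CCC (Pro): third position 4-fold.
Four-fold degenerate third positions: 5.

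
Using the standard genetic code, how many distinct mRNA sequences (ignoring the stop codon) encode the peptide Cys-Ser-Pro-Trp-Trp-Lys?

Cys: 2 codons.
Ser: 6 codons.
Pro: 4 codons.
Trp: 1 codon.
Trp: 1 codon.
Lys: 2 codons.
2 × 6 × 4 × 1 × 1 × 2 = 96.

96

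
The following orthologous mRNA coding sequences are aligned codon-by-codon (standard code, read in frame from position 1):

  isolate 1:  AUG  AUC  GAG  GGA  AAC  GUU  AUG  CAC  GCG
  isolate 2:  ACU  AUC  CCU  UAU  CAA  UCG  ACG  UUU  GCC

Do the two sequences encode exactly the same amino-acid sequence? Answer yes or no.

no

Codon 1: AUG Met / ACU Thr — nonsynonymous.
Codon 2: AUC Ile / AUC Ile — identical.
Codon 3: GAG Glu / CCU Pro — nonsynonymous.
Codon 4: GGA Gly / UAU Tyr — nonsynonymous.
Codon 5: AAC Asn / CAA Gln — nonsynonymous.
Codon 6: GUU Val / UCG Ser — nonsynonymous.
Codon 7: AUG Met / ACG Thr — nonsynonymous.
Codon 8: CAC His / UUU Phe — nonsynonymous.
Codon 9: GCG Ala / GCC Ala — synonymous.
Nonsynonymous differences: 7 → different protein.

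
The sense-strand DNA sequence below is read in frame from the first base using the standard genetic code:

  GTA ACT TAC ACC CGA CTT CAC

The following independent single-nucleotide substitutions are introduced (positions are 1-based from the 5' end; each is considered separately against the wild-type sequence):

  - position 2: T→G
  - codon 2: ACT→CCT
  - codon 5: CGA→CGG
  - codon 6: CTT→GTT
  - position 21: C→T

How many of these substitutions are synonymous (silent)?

2

Codon 1: GTA (Val) → GGA (Gly) — missense.
Codon 2: ACT (Thr) → CCT (Pro) — missense.
Codon 5: CGA (Arg) → CGG (Arg) — synonymous.
Codon 6: CTT (Leu) → GTT (Val) — missense.
Codon 7: CAC (His) → CAT (His) — synonymous.
Synonymous: 2 of 5.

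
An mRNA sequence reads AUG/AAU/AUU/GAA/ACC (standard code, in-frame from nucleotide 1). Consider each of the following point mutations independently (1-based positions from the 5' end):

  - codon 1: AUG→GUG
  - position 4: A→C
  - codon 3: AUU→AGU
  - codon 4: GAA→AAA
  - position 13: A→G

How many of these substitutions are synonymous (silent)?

0

Codon 1: AUG (Met) → GUG (Val) — missense.
Codon 2: AAU (Asn) → CAU (His) — missense.
Codon 3: AUU (Ile) → AGU (Ser) — missense.
Codon 4: GAA (Glu) → AAA (Lys) — missense.
Codon 5: ACC (Thr) → GCC (Ala) — missense.
Synonymous: 0 of 5.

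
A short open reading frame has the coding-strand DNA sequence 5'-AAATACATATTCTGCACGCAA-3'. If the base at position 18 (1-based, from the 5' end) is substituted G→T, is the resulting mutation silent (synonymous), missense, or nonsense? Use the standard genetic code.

silent

Position 18 falls in codon 6: ACG → Thr.
After the substitution the codon is ACT → Thr.
Both encode Thr, so the change is synonymous.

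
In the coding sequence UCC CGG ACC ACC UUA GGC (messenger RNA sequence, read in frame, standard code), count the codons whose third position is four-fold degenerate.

5

Codon 1 UCC (Ser): third position 4-fold.
Codon 2 CGG (Arg): third position 4-fold.
Codon 3 ACC (Thr): third position 4-fold.
Codon 4 ACC (Thr): third position 4-fold.
Codon 5 UUA (Leu): third position 2-fold.
Codon 6 GGC (Gly): third position 4-fold.
Four-fold degenerate third positions: 5.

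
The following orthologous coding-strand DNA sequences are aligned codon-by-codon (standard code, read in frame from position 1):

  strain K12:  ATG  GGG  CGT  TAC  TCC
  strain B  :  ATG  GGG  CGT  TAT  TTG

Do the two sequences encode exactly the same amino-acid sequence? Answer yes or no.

no

Codon 1: ATG Met / ATG Met — identical.
Codon 2: GGG Gly / GGG Gly — identical.
Codon 3: CGT Arg / CGT Arg — identical.
Codon 4: TAC Tyr / TAT Tyr — synonymous.
Codon 5: TCC Ser / TTG Leu — nonsynonymous.
Nonsynonymous differences: 1 → different protein.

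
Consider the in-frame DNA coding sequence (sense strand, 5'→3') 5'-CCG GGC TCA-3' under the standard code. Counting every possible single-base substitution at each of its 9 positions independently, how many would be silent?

9

Codon 1 (CCG, Pro): 3 synonymous substitutions.
Codon 2 (GGC, Gly): 3 synonymous substitutions.
Codon 3 (TCA, Ser): 3 synonymous substitutions.
Total: 3 + 3 + 3 = 9.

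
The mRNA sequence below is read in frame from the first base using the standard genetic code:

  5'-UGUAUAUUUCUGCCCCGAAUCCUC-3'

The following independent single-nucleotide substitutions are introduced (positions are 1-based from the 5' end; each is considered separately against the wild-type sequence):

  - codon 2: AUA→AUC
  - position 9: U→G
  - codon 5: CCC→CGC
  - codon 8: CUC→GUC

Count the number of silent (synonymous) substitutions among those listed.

1

Codon 2: AUA (Ile) → AUC (Ile) — synonymous.
Codon 3: UUU (Phe) → UUG (Leu) — missense.
Codon 5: CCC (Pro) → CGC (Arg) — missense.
Codon 8: CUC (Leu) → GUC (Val) — missense.
Synonymous: 1 of 4.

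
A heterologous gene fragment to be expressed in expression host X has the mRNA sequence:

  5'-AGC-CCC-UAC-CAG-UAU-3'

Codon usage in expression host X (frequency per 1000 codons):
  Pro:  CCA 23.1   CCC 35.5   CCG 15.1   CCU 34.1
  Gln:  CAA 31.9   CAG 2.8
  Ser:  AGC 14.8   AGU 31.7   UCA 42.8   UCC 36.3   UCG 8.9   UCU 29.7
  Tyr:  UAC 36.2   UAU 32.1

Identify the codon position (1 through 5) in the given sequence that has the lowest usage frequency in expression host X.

4

Codon 1 AGC (Ser): 14.8 per 1000.
Codon 2 CCC (Pro): 35.5 per 1000.
Codon 3 UAC (Tyr): 36.2 per 1000.
Codon 4 CAG (Gln): 2.8 per 1000.
Codon 5 UAU (Tyr): 32.1 per 1000.
Lowest frequency is 2.8 at codon 4.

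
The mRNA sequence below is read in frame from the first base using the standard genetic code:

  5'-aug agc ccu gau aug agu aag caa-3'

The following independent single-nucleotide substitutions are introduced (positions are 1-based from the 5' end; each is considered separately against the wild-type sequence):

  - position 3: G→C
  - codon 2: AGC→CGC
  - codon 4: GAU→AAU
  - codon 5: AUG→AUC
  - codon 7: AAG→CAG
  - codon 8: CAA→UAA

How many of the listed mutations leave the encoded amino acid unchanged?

Codon 1: AUG (Met) → AUC (Ile) — missense.
Codon 2: AGC (Ser) → CGC (Arg) — missense.
Codon 4: GAU (Asp) → AAU (Asn) — missense.
Codon 5: AUG (Met) → AUC (Ile) — missense.
Codon 7: AAG (Lys) → CAG (Gln) — missense.
Codon 8: CAA (Gln) → UAA (Stop) — nonsense.
Synonymous: 0 of 6.

0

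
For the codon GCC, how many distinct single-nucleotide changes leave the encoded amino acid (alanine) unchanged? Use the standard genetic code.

3

Position 1: none → 0 synonymous.
Position 2: none → 0 synonymous.
Position 3: GCT, GCA, GCG → 3 synonymous.
Total: 0 + 0 + 3 = 3.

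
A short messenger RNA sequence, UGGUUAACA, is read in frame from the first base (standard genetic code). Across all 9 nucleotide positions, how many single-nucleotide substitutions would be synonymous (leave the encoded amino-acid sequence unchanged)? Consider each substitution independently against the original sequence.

5

Codon 1 (UGG, Trp): 0 synonymous substitutions.
Codon 2 (UUA, Leu): 2 synonymous substitutions.
Codon 3 (ACA, Thr): 3 synonymous substitutions.
Total: 0 + 2 + 3 = 5.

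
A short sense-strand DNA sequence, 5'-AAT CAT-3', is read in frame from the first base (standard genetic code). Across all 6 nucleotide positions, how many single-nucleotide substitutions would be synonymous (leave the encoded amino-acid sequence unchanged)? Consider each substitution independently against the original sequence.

2

Codon 1 (AAT, Asn): 1 synonymous substitution.
Codon 2 (CAT, His): 1 synonymous substitution.
Total: 1 + 1 = 2.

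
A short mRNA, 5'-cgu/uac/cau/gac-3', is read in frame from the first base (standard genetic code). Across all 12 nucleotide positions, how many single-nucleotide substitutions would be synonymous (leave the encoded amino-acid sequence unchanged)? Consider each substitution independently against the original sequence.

Codon 1 (CGU, Arg): 3 synonymous substitutions.
Codon 2 (UAC, Tyr): 1 synonymous substitution.
Codon 3 (CAU, His): 1 synonymous substitution.
Codon 4 (GAC, Asp): 1 synonymous substitution.
Total: 3 + 1 + 1 + 1 = 6.

6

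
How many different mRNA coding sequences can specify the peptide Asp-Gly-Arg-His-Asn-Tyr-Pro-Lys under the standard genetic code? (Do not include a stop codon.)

Asp: 2 codons.
Gly: 4 codons.
Arg: 6 codons.
His: 2 codons.
Asn: 2 codons.
Tyr: 2 codons.
Pro: 4 codons.
Lys: 2 codons.
2 × 4 × 6 × 2 × 2 × 2 × 4 × 2 = 3072.

3072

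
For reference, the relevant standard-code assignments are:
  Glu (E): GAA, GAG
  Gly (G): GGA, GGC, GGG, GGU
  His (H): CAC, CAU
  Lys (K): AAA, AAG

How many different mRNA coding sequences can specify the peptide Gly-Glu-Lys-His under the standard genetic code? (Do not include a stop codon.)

Gly: 4 codons.
Glu: 2 codons.
Lys: 2 codons.
His: 2 codons.
4 × 2 × 2 × 2 = 32.

32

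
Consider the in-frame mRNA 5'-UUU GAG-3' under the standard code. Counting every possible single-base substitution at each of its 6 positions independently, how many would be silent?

2

Codon 1 (UUU, Phe): 1 synonymous substitution.
Codon 2 (GAG, Glu): 1 synonymous substitution.
Total: 1 + 1 = 2.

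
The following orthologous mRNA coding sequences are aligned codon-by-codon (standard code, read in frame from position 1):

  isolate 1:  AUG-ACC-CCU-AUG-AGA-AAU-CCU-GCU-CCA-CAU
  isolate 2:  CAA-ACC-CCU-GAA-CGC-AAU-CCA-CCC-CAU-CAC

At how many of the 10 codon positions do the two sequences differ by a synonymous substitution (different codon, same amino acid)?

3

Codon 1: AUG Met / CAA Gln — nonsynonymous.
Codon 2: ACC Thr / ACC Thr — identical.
Codon 3: CCU Pro / CCU Pro — identical.
Codon 4: AUG Met / GAA Glu — nonsynonymous.
Codon 5: AGA Arg / CGC Arg — synonymous.
Codon 6: AAU Asn / AAU Asn — identical.
Codon 7: CCU Pro / CCA Pro — synonymous.
Codon 8: GCU Ala / CCC Pro — nonsynonymous.
Codon 9: CCA Pro / CAU His — nonsynonymous.
Codon 10: CAU His / CAC His — synonymous.
Synonymous differences: 3.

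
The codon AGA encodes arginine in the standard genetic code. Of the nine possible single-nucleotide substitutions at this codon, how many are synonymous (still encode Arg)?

Position 1: CGA → 1 synonymous.
Position 2: none → 0 synonymous.
Position 3: AGG → 1 synonymous.
Total: 1 + 0 + 1 = 2.

2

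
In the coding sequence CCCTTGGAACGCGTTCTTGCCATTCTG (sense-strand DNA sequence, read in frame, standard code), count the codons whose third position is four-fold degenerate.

6

Codon 1 CCC (Pro): third position 4-fold.
Codon 2 TTG (Leu): third position 2-fold.
Codon 3 GAA (Glu): third position 2-fold.
Codon 4 CGC (Arg): third position 4-fold.
Codon 5 GTT (Val): third position 4-fold.
Codon 6 CTT (Leu): third position 4-fold.
Codon 7 GCC (Ala): third position 4-fold.
Codon 8 ATT (Ile): third position 3-fold.
Codon 9 CTG (Leu): third position 4-fold.
Four-fold degenerate third positions: 6.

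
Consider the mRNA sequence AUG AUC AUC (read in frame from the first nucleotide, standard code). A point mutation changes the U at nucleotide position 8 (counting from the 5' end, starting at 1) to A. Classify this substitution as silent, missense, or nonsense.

missense

Position 8 falls in codon 3: AUC → Ile.
After the substitution the codon is AAC → Asn.
Ile ≠ Asn, so this is a missense mutation.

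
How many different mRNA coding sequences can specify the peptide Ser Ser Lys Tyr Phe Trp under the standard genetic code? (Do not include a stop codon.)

Ser: 6 codons.
Ser: 6 codons.
Lys: 2 codons.
Tyr: 2 codons.
Phe: 2 codons.
Trp: 1 codon.
6 × 6 × 2 × 2 × 2 × 1 = 288.

288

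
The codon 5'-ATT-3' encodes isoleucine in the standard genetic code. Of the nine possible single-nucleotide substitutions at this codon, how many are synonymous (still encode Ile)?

Position 1: none → 0 synonymous.
Position 2: none → 0 synonymous.
Position 3: ATC, ATA → 2 synonymous.
Total: 0 + 0 + 2 = 2.

2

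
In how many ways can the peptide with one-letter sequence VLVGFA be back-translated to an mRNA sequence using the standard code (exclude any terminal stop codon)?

Val: 4 codons.
Leu: 6 codons.
Val: 4 codons.
Gly: 4 codons.
Phe: 2 codons.
Ala: 4 codons.
4 × 6 × 4 × 4 × 2 × 4 = 3072.

3072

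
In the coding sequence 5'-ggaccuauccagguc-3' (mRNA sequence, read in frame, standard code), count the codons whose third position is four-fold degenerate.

Codon 1 GGA (Gly): third position 4-fold.
Codon 2 CCU (Pro): third position 4-fold.
Codon 3 AUC (Ile): third position 3-fold.
Codon 4 CAG (Gln): third position 2-fold.
Codon 5 GUC (Val): third position 4-fold.
Four-fold degenerate third positions: 3.

3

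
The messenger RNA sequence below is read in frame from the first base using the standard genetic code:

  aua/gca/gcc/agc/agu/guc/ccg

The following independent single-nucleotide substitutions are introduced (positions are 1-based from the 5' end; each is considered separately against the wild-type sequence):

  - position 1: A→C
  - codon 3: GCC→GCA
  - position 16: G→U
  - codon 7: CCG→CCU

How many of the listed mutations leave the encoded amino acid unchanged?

2

Codon 1: AUA (Ile) → CUA (Leu) — missense.
Codon 3: GCC (Ala) → GCA (Ala) — synonymous.
Codon 6: GUC (Val) → UUC (Phe) — missense.
Codon 7: CCG (Pro) → CCU (Pro) — synonymous.
Synonymous: 2 of 4.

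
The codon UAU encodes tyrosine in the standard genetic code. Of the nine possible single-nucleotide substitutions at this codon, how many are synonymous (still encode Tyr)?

Position 1: none → 0 synonymous.
Position 2: none → 0 synonymous.
Position 3: UAC → 1 synonymous.
Total: 0 + 0 + 1 = 1.

1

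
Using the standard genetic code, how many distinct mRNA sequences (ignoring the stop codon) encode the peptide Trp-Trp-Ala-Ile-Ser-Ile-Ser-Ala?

5184

Trp: 1 codon.
Trp: 1 codon.
Ala: 4 codons.
Ile: 3 codons.
Ser: 6 codons.
Ile: 3 codons.
Ser: 6 codons.
Ala: 4 codons.
1 × 1 × 4 × 3 × 6 × 3 × 6 × 4 = 5184.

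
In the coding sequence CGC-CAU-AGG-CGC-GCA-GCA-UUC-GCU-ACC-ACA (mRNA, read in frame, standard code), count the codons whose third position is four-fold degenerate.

Codon 1 CGC (Arg): third position 4-fold.
Codon 2 CAU (His): third position 2-fold.
Codon 3 AGG (Arg): third position 2-fold.
Codon 4 CGC (Arg): third position 4-fold.
Codon 5 GCA (Ala): third position 4-fold.
Codon 6 GCA (Ala): third position 4-fold.
Codon 7 UUC (Phe): third position 2-fold.
Codon 8 GCU (Ala): third position 4-fold.
Codon 9 ACC (Thr): third position 4-fold.
Codon 10 ACA (Thr): third position 4-fold.
Four-fold degenerate third positions: 7.

7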